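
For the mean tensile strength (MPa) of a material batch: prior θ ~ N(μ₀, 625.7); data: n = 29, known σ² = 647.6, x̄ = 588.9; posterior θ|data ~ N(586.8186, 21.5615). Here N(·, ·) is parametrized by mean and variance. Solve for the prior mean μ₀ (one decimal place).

With known observation variance, the Normal–Normal posterior has precision τ_n = τ₀ + n/σ² and mean μ_n = (τ₀μ₀ + (n/σ²)x̄)/τ_n.
Here τ₀ = 1/625.7 = 0.001598 and τ_data = 29/647.6 = 0.044781, so τ_n = 0.046379.
Rearranging for μ₀: μ₀ = (μ_n·τ_n − τ_data·x̄)/τ₀ = (586.8186·0.046379 − 0.044781·588.9) / 0.001598 = 0.844529/0.001598 ≈ 528.5.

μ₀ = 528.5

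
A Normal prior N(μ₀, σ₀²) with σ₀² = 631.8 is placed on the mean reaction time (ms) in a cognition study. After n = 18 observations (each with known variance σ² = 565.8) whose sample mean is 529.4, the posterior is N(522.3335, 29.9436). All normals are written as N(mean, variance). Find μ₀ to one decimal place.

μ₀ = 380.3

The posterior mean is a precision-weighted average: μ_n = (τ₀μ₀ + τ_data·x̄)/(τ₀+τ_data), with τ₀=1/σ₀² and τ_data=n/σ².
Here τ₀ = 1/631.8 = 0.001583 and τ_data = 18/565.8 = 0.031813, so τ_n = 0.033396.
Rearranging for μ₀: μ₀ = (μ_n·τ_n − τ_data·x̄)/τ₀ = (522.3335·0.033396 − 0.031813·529.4) / 0.001583 = 0.602047/0.001583 ≈ 380.3.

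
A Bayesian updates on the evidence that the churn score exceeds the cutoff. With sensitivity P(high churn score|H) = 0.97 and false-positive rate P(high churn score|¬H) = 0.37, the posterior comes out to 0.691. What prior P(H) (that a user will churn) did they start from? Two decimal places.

P(H) = 0.46

Bayes' rule in odds form gives O(H|E) = O(H)·[P(E|H)/P(E|¬H)], hence O(H) = O(H|E)/LR.
Posterior odds = 0.691/(1−0.691) = 2.2362. LR = 0.97/0.37 = 2.6216.
Prior odds = 2.2362/2.6216 = 0.8530, so P(H) = 0.8530/(1+0.8530) ≈ 0.46.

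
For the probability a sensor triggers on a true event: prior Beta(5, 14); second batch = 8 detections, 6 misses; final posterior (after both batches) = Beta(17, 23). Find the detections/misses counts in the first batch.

4 detections and 3 misses

Because Beta–binomial updating is additive in the counts, the combined data contributed (α_post−α_prior, β_post−β_prior) successes and failures.
Total across both batches: 17−5=12 detections, 23−14=9 misses.
Subtract the second batch: 12−8=4 detections and 9−6=3 misses.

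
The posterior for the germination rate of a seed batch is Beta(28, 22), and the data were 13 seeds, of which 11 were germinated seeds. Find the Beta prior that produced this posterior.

Beta(17, 20)

Under Beta–binomial conjugacy the posterior parameters are (α+s, β+f).
So α = 28 − 11 = 17 and β = 22 − 2 = 20.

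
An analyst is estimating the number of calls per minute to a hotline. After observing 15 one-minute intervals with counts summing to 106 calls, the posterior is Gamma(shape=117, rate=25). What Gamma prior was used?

Gamma(shape=11, rate=10)

A Gamma(α, β) prior (rate parametrization) on a Poisson rate with n observations summing to S gives posterior Gamma(α+S, β+n).
So α = 117 − 106 = 11 and β = 25 − 15 = 10.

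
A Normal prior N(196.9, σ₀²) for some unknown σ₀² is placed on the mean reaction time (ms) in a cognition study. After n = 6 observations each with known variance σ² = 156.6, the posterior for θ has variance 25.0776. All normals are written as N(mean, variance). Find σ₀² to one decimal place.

For the Normal–Normal model with known σ², precisions add: τ_n = τ₀ + n/σ².
So 1/σ₀² = 1/25.0776 − 6/156.6 = 0.039876 − 0.038314 = 0.001562.
Hence σ₀² = 1/0.001562 ≈ 640.2.

σ₀² = 640.2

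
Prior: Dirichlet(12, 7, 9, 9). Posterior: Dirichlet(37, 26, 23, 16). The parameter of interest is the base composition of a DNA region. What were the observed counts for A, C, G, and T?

For a Dirichlet(α) prior with multinomial counts c, the posterior is Dirichlet(α + c) componentwise.
Counts are posterior − prior componentwise: 37−12=25, 26−7=19, 23−9=14, 16−9=7.

counts (25, 19, 14, 7)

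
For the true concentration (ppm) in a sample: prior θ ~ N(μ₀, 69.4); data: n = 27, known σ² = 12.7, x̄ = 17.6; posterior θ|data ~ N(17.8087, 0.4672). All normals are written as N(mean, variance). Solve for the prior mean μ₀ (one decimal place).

The posterior mean is a precision-weighted average: μ_n = (τ₀μ₀ + τ_data·x̄)/(τ₀+τ_data), with τ₀=1/σ₀² and τ_data=n/σ².
Here τ₀ = 1/69.4 = 0.014409 and τ_data = 27/12.7 = 2.125984, so τ_n = 2.140393.
Rearranging for μ₀: μ₀ = (μ_n·τ_n − τ_data·x̄)/τ₀ = (17.8087·2.140393 − 2.125984·17.6) / 0.014409 = 0.700298/0.014409 ≈ 48.6.

μ₀ = 48.6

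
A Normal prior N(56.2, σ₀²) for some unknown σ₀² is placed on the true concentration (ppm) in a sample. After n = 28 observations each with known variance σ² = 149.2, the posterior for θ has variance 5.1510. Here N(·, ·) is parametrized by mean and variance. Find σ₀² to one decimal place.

For the Normal–Normal model with known σ², precisions add: τ_n = τ₀ + n/σ².
So 1/σ₀² = 1/5.1510 − 28/149.2 = 0.194137 − 0.187668 = 0.006469.
Hence σ₀² = 1/0.006469 ≈ 154.6.

σ₀² = 154.6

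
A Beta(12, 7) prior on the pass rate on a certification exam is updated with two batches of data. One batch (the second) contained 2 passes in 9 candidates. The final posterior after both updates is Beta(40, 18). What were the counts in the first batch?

26 passes and 4 failures

Sequential conjugate updates are equivalent to a single update on the pooled data, so total successes = posterior α − prior α and total failures = posterior β − prior β.
Total across both batches: 40−12=28 passes, 18−7=11 failures.
Subtract the second batch: 28−2=26 passes and 11−7=4 failures.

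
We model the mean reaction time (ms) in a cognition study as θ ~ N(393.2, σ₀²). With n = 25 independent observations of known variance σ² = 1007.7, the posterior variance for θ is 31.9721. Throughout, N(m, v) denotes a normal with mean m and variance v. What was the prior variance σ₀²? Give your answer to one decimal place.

For the Normal–Normal model with known σ², precisions add: τ_n = τ₀ + n/σ².
So 1/σ₀² = 1/31.9721 − 25/1007.7 = 0.031277 − 0.024809 = 0.006468.
Hence σ₀² = 1/0.006468 ≈ 154.6.

σ₀² = 154.6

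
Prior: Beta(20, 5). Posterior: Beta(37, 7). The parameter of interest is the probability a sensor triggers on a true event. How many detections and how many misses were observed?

17 detections and 2 misses

Beta is conjugate to the binomial likelihood: posterior = Beta(a+s, b+f).
So s = 37 − 20 = 17 and f = 7 − 5 = 2.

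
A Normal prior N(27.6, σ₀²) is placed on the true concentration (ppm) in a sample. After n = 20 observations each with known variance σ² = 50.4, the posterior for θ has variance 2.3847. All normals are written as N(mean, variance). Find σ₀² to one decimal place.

σ₀² = 44.4

For the Normal–Normal model with known σ², precisions add: τ_n = τ₀ + n/σ².
So 1/σ₀² = 1/2.3847 − 20/50.4 = 0.419340 − 0.396825 = 0.022515.
Hence σ₀² = 1/0.022515 ≈ 44.4.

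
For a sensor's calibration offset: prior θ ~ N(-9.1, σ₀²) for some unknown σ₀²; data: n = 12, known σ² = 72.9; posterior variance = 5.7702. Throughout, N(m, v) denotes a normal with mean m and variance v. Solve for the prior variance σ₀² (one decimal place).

Posterior precision equals prior precision plus data precision: 1/σ_n² = 1/σ₀² + n/σ².
So 1/σ₀² = 1/5.7702 − 12/72.9 = 0.173304 − 0.164609 = 0.008695.
Hence σ₀² = 1/0.008695 ≈ 115.0.

σ₀² = 115.0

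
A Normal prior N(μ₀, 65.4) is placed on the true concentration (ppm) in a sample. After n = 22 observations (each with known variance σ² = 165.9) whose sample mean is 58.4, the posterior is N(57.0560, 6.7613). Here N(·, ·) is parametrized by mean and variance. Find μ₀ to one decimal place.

μ₀ = 45.4

With known observation variance, the Normal–Normal posterior has precision τ_n = τ₀ + n/σ² and mean μ_n = (τ₀μ₀ + (n/σ²)x̄)/τ_n.
Here τ₀ = 1/65.4 = 0.015291 and τ_data = 22/165.9 = 0.132610, so τ_n = 0.147901.
Rearranging for μ₀: μ₀ = (μ_n·τ_n − τ_data·x̄)/τ₀ = (57.0560·0.147901 − 0.132610·58.4) / 0.015291 = 0.694215/0.015291 ≈ 45.4.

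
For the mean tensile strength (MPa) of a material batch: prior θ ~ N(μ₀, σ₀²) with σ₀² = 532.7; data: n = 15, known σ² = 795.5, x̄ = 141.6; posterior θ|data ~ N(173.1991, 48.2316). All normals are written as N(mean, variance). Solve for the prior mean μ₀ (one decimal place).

With known observation variance, the Normal–Normal posterior has precision τ_n = τ₀ + n/σ² and mean μ_n = (τ₀μ₀ + (n/σ²)x̄)/τ_n.
Here τ₀ = 1/532.7 = 0.001877 and τ_data = 15/795.5 = 0.018856, so τ_n = 0.020733.
Rearranging for μ₀: μ₀ = (μ_n·τ_n − τ_data·x̄)/τ₀ = (173.1991·0.020733 − 0.018856·141.6) / 0.001877 = 0.920927/0.001877 ≈ 490.6.

μ₀ = 490.6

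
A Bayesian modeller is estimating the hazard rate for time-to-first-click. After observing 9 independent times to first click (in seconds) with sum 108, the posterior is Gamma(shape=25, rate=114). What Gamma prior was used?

Gamma(shape=16, rate=6)

Gamma–exponential conjugacy: posterior shape = α + n, posterior rate = β + Σtᵢ.
So α = 25 − 9 = 16 and β = 114 − 108 = 6.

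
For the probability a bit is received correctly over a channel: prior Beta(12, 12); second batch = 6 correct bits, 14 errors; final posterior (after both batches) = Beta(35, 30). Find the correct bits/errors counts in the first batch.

17 correct bits and 4 errors

Because Beta–binomial updating is additive in the counts, the combined data contributed (α_post−α_prior, β_post−β_prior) successes and failures.
Total across both batches: 35−12=23 correct bits, 30−12=18 errors.
Subtract the second batch: 23−6=17 correct bits and 18−14=4 errors.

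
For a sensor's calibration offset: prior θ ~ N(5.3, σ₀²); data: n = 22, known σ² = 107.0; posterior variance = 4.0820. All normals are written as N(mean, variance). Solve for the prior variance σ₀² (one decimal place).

σ₀² = 25.4

For the Normal–Normal model with known σ², precisions add: τ_n = τ₀ + n/σ².
So 1/σ₀² = 1/4.0820 − 22/107.0 = 0.244978 − 0.205607 = 0.039371.
Hence σ₀² = 1/0.039371 ≈ 25.4.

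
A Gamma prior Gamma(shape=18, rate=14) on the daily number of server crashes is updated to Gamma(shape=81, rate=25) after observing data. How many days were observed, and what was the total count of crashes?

n = 11 days with total 63 crashes

Gamma–Poisson conjugacy: posterior shape = α + Σxᵢ, posterior rate = β + n.
Matching: Σxᵢ = 81 − 18 = 63 and n = 25 − 14 = 11.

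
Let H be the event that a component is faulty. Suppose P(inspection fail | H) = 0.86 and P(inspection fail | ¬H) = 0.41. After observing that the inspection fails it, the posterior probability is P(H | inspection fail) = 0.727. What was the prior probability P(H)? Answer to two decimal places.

P(H) = 0.56

Bayes' rule in odds form gives O(H|E) = O(H)·[P(E|H)/P(E|¬H)], hence O(H) = O(H|E)/LR.
Posterior odds = 0.727/(1−0.727) = 2.6630. LR = 0.86/0.41 = 2.0976.
Prior odds = 2.6630/2.0976 = 1.2695, so P(H) = 1.2695/(1+1.2695) ≈ 0.56.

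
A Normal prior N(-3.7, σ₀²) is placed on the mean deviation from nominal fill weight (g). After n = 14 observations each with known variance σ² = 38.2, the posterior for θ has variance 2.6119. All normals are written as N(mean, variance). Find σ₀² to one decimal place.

For the Normal–Normal model with known σ², precisions add: τ_n = τ₀ + n/σ².
So 1/σ₀² = 1/2.6119 − 14/38.2 = 0.382863 − 0.366492 = 0.016371.
Hence σ₀² = 1/0.016371 ≈ 61.1.

σ₀² = 61.1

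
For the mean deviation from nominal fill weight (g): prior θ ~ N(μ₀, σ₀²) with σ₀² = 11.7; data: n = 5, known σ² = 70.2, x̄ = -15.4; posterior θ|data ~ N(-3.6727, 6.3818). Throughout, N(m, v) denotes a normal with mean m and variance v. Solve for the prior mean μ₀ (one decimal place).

μ₀ = 6.1

With known observation variance, the Normal–Normal posterior has precision τ_n = τ₀ + n/σ² and mean μ_n = (τ₀μ₀ + (n/σ²)x̄)/τ_n.
Here τ₀ = 1/11.7 = 0.085470 and τ_data = 5/70.2 = 0.071225, so τ_n = 0.156695.
Rearranging for μ₀: μ₀ = (μ_n·τ_n − τ_data·x̄)/τ₀ = (-3.6727·0.156695 − 0.071225·-15.4) / 0.085470 = 0.521371/0.085470 ≈ 6.1.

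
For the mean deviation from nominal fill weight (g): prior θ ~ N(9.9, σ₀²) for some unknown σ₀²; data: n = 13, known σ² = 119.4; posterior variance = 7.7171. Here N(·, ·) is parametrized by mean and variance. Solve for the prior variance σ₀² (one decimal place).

σ₀² = 48.3

For the Normal–Normal model with known σ², precisions add: τ_n = τ₀ + n/σ².
So 1/σ₀² = 1/7.7171 − 13/119.4 = 0.129582 − 0.108878 = 0.020704.
Hence σ₀² = 1/0.020704 ≈ 48.3.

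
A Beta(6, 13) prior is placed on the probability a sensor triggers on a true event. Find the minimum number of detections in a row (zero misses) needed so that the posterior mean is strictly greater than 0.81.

After k detections and 0 misses the posterior is Beta(6+k, 13), with mean (6+k)/(6+13+k).
Set (6+k)/(19+k) > 0.81 and solve: k > (0.81·19 − 6)/(1 − 0.81) = 49.421.
The smallest integer exceeding 49.421 is 50.

k = 50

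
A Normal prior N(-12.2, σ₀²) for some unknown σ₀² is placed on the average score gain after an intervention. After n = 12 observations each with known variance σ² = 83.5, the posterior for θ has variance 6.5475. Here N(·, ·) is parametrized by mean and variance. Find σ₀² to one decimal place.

For the Normal–Normal model with known σ², precisions add: τ_n = τ₀ + n/σ².
So 1/σ₀² = 1/6.5475 − 12/83.5 = 0.152730 − 0.143713 = 0.009017.
Hence σ₀² = 1/0.009017 ≈ 110.9.

σ₀² = 110.9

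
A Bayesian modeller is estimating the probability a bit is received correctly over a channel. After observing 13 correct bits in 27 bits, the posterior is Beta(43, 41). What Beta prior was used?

A Beta(a, b) prior with s successes and f failures in binomial data gives a Beta(a+s, b+f) posterior.
So a = 43 − 13 = 30 and b = 41 − 14 = 27.

Beta(30, 27)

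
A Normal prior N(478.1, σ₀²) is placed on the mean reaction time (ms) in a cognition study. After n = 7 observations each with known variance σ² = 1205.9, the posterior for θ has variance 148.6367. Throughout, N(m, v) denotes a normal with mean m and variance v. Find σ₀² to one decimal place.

Posterior precision equals prior precision plus data precision: 1/σ_n² = 1/σ₀² + n/σ².
So 1/σ₀² = 1/148.6367 − 7/1205.9 = 0.006728 − 0.005805 = 0.000923.
Hence σ₀² = 1/0.000923 ≈ 1083.4.

σ₀² = 1083.4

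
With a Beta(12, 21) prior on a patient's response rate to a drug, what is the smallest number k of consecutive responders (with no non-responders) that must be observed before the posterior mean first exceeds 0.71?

After k responders and 0 non-responders the posterior is Beta(12+k, 21), with mean (12+k)/(12+21+k).
Set (12+k)/(33+k) > 0.71 and solve: k > (0.71·33 − 12)/(1 − 0.71) = 39.414.
The smallest integer exceeding 39.414 is 40.

k = 40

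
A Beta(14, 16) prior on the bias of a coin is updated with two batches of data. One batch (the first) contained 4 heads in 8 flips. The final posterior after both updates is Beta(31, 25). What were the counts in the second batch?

13 heads and 5 tails

Because Beta–binomial updating is additive in the counts, the combined data contributed (α_post−α_prior, β_post−β_prior) successes and failures.
Total across both batches: 31−14=17 heads, 25−16=9 tails.
Subtract the first batch: 17−4=13 heads and 9−4=5 tails.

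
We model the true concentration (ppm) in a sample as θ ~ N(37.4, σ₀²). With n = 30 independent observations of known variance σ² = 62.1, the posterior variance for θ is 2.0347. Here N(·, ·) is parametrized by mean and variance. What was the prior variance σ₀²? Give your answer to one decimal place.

For the Normal–Normal model with known σ², precisions add: τ_n = τ₀ + n/σ².
So 1/σ₀² = 1/2.0347 − 30/62.1 = 0.491473 − 0.483092 = 0.008381.
Hence σ₀² = 1/0.008381 ≈ 119.3.

σ₀² = 119.3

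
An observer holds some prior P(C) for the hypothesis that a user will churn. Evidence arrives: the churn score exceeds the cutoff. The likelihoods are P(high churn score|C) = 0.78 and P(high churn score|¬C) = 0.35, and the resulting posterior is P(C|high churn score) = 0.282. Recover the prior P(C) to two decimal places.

Bayes' rule in odds form gives O(C|E) = O(C)·[P(E|C)/P(E|¬C)], hence O(C) = O(C|E)/LR.
Posterior odds = 0.282/(1−0.282) = 0.3928. LR = 0.78/0.35 = 2.2286.
Prior odds = 0.3928/2.2286 = 0.1763, so P(C) = 0.1763/(1+0.1763) ≈ 0.15.

P(C) = 0.15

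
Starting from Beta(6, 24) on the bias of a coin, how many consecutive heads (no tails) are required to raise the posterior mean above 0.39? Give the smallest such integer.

After k heads and 0 tails the posterior is Beta(6+k, 24), with mean (6+k)/(6+24+k).
Set (6+k)/(30+k) > 0.39 and solve: k > (0.39·30 − 6)/(1 − 0.39) = 9.344.
The smallest integer exceeding 9.344 is 10, and checking k=10: (16)/(40) = 0.4000 > 0.39.

k = 10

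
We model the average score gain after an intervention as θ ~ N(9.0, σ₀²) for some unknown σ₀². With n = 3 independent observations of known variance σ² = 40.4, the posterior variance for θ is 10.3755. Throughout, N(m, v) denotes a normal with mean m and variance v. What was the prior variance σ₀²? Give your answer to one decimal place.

σ₀² = 45.2

Posterior precision equals prior precision plus data precision: 1/σ_n² = 1/σ₀² + n/σ².
So 1/σ₀² = 1/10.3755 − 3/40.4 = 0.096381 − 0.074257 = 0.022124.
Hence σ₀² = 1/0.022124 ≈ 45.2.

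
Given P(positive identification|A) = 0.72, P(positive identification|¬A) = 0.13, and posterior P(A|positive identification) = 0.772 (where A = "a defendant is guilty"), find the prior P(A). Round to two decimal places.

P(A) = 0.38

Bayes' rule in odds form gives O(A|E) = O(A)·[P(E|A)/P(E|¬A)], hence O(A) = O(A|E)/LR.
Posterior odds = 0.772/(1−0.772) = 3.3860. LR = 0.72/0.13 = 5.5385.
Prior odds = 3.3860/5.5385 = 0.6114, so P(A) = 0.6114/(1+0.6114) ≈ 0.38.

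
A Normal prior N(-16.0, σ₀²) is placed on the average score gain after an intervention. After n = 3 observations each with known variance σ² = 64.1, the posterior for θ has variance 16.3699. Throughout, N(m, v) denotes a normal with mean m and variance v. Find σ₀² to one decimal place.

Posterior precision equals prior precision plus data precision: 1/σ_n² = 1/σ₀² + n/σ².
So 1/σ₀² = 1/16.3699 − 3/64.1 = 0.061088 − 0.046802 = 0.014286.
Hence σ₀² = 1/0.014286 ≈ 70.0.

σ₀² = 70.0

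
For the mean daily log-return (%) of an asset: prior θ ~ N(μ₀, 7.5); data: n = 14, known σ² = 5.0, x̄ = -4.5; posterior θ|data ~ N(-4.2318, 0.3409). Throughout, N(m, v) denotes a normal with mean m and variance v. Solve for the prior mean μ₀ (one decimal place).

The posterior mean is a precision-weighted average: μ_n = (τ₀μ₀ + τ_data·x̄)/(τ₀+τ_data), with τ₀=1/σ₀² and τ_data=n/σ².
Here τ₀ = 1/7.5 = 0.133333 and τ_data = 14/5.0 = 2.800000, so τ_n = 2.933333.
Rearranging for μ₀: μ₀ = (μ_n·τ_n − τ_data·x̄)/τ₀ = (-4.2318·2.933333 − 2.800000·-4.5) / 0.133333 = 0.186721/0.133333 ≈ 1.4.

μ₀ = 1.4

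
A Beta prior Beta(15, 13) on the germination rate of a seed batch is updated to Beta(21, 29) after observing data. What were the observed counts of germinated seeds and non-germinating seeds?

A Beta(α, β) prior with s successes and f failures in binomial data gives a Beta(α+s, β+f) posterior.
So s = 21 − 15 = 6 and f = 29 − 13 = 16.

6 germinated seeds and 16 non-germinating seeds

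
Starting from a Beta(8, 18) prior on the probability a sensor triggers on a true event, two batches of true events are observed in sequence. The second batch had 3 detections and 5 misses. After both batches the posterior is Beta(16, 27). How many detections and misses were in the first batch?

Because Beta–binomial updating is additive in the counts, the combined data contributed (α_post−α_prior, β_post−β_prior) successes and failures.
Total across both batches: 16−8=8 detections, 27−18=9 misses.
Subtract the second batch: 8−3=5 detections and 9−5=4 misses.

5 detections and 4 misses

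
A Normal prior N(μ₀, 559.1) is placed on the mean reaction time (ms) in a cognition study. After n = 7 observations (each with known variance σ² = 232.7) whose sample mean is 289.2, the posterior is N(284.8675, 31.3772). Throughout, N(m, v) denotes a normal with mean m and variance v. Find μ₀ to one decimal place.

μ₀ = 212.0

The posterior mean is a precision-weighted average: μ_n = (τ₀μ₀ + τ_data·x̄)/(τ₀+τ_data), with τ₀=1/σ₀² and τ_data=n/σ².
Here τ₀ = 1/559.1 = 0.001789 and τ_data = 7/232.7 = 0.030082, so τ_n = 0.031871.
Rearranging for μ₀: μ₀ = (μ_n·τ_n − τ_data·x̄)/τ₀ = (284.8675·0.031871 − 0.030082·289.2) / 0.001789 = 0.379298/0.001789 ≈ 212.0.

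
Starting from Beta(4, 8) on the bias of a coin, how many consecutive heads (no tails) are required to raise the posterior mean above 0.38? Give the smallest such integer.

k = 1

After k heads and 0 tails the posterior is Beta(4+k, 8), with mean (4+k)/(4+8+k).
Set (4+k)/(12+k) > 0.38 and solve: k > (0.38·12 − 4)/(1 − 0.38) = 0.903.
The smallest integer exceeding 0.903 is 1.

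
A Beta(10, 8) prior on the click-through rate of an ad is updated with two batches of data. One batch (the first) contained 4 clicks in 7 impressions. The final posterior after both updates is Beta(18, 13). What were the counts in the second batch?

Sequential conjugate updates are equivalent to a single update on the pooled data, so total successes = posterior α − prior α and total failures = posterior β − prior β.
Total across both batches: 18−10=8 clicks, 13−8=5 non-clicks.
Subtract the first batch: 8−4=4 clicks and 5−3=2 non-clicks.

4 clicks and 2 non-clicks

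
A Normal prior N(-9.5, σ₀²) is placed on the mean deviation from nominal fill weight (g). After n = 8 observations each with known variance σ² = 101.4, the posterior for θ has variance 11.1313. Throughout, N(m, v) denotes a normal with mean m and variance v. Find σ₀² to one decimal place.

Posterior precision equals prior precision plus data precision: 1/σ_n² = 1/σ₀² + n/σ².
So 1/σ₀² = 1/11.1313 − 8/101.4 = 0.089837 − 0.078895 = 0.010942.
Hence σ₀² = 1/0.010942 ≈ 91.4.

σ₀² = 91.4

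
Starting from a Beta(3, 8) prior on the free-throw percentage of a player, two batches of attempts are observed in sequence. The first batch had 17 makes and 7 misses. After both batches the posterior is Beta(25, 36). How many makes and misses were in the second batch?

5 makes and 21 misses

Because Beta–binomial updating is additive in the counts, the combined data contributed (α_post−α_prior, β_post−β_prior) successes and failures.
Total across both batches: 25−3=22 makes, 36−8=28 misses.
Subtract the first batch: 22−17=5 makes and 28−7=21 misses.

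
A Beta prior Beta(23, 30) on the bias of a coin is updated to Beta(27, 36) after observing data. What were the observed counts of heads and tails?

A Beta(α, β) prior with s successes and f failures in binomial data gives a Beta(α+s, β+f) posterior.
Match parameters: s=27−23=4, f=36−30=6.

4 heads and 6 tails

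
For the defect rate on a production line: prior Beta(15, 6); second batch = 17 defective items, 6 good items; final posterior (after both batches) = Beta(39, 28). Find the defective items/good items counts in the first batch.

Sequential conjugate updates are equivalent to a single update on the pooled data, so total successes = posterior α − prior α and total failures = posterior β − prior β.
Total across both batches: 39−15=24 defective items, 28−6=22 good items.
Subtract the second batch: 24−17=7 defective items and 22−6=16 good items.

7 defective items and 16 good items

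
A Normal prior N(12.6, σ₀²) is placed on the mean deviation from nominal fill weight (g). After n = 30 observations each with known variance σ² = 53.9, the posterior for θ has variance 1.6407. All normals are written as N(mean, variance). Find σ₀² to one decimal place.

Posterior precision equals prior precision plus data precision: 1/σ_n² = 1/σ₀² + n/σ².
So 1/σ₀² = 1/1.6407 − 30/53.9 = 0.609496 − 0.556586 = 0.052910.
Hence σ₀² = 1/0.052910 ≈ 18.9.

σ₀² = 18.9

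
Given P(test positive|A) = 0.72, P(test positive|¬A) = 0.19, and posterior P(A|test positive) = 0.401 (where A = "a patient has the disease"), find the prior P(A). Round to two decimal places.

In odds form, posterior odds = prior odds × likelihood ratio, so prior odds = posterior odds ÷ LR.
Posterior odds = 0.401/(1−0.401) = 0.6694. LR = 0.72/0.19 = 3.7895.
Prior odds = 0.6694/3.7895 = 0.1766, so P(A) = 0.1766/(1+0.1766) ≈ 0.15.

P(A) = 0.15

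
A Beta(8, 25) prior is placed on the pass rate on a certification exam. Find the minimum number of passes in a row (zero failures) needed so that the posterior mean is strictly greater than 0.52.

k = 20

After k passes and 0 failures the posterior is Beta(8+k, 25), with mean (8+k)/(8+25+k).
Set (8+k)/(33+k) > 0.52 and solve: k > (0.52·33 − 8)/(1 − 0.52) = 19.083.
The smallest integer exceeding 19.083 is 20.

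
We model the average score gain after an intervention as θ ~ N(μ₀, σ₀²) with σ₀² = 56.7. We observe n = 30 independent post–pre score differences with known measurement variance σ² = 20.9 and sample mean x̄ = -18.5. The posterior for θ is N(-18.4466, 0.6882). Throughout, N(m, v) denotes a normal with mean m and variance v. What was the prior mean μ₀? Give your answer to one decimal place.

μ₀ = -14.1

The posterior mean is a precision-weighted average: μ_n = (τ₀μ₀ + τ_data·x̄)/(τ₀+τ_data), with τ₀=1/σ₀² and τ_data=n/σ².
Here τ₀ = 1/56.7 = 0.017637 and τ_data = 30/20.9 = 1.435407, so τ_n = 1.453044.
Rearranging for μ₀: μ₀ = (μ_n·τ_n − τ_data·x̄)/τ₀ = (-18.4466·1.453044 − 1.435407·-18.5) / 0.017637 = -0.248692/0.017637 ≈ -14.1.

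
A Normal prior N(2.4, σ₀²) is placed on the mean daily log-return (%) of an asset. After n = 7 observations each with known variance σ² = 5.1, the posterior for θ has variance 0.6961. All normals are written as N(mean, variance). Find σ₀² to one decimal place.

For the Normal–Normal model with known σ², precisions add: τ_n = τ₀ + n/σ².
So 1/σ₀² = 1/0.6961 − 7/5.1 = 1.436575 − 1.372549 = 0.064026.
Hence σ₀² = 1/0.064026 ≈ 15.6.

σ₀² = 15.6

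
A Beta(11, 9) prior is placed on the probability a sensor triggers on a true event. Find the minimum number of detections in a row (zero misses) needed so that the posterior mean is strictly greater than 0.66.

k = 7

After k detections and 0 misses the posterior is Beta(11+k, 9), with mean (11+k)/(11+9+k).
Set (11+k)/(20+k) > 0.66 and solve: k > (0.66·20 − 11)/(1 − 0.66) = 6.471.
The smallest integer exceeding 6.471 is 7.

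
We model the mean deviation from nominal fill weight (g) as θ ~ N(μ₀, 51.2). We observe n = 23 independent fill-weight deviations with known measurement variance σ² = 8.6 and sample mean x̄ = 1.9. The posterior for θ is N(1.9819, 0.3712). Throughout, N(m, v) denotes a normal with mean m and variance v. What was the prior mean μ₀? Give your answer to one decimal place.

μ₀ = 13.2

With known observation variance, the Normal–Normal posterior has precision τ_n = τ₀ + n/σ² and mean μ_n = (τ₀μ₀ + (n/σ²)x̄)/τ_n.
Here τ₀ = 1/51.2 = 0.019531 and τ_data = 23/8.6 = 2.674419, so τ_n = 2.693950.
Rearranging for μ₀: μ₀ = (μ_n·τ_n − τ_data·x̄)/τ₀ = (1.9819·2.693950 − 2.674419·1.9) / 0.019531 = 0.257743/0.019531 ≈ 13.2.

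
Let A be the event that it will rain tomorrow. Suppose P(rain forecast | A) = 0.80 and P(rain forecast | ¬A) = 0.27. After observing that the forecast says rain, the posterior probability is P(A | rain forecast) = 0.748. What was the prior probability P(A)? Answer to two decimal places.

In odds form, posterior odds = prior odds × likelihood ratio, so prior odds = posterior odds ÷ LR.
Posterior odds = 0.748/(1−0.748) = 2.9683. LR = 0.80/0.27 = 2.9630.
Prior odds = 2.9683/2.9630 = 1.0018, so P(A) = 1.0018/(1+1.0018) ≈ 0.50.

P(A) = 0.50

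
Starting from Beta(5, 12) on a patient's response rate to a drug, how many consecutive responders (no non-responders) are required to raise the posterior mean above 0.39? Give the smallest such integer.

k = 3

After k responders and 0 non-responders the posterior is Beta(5+k, 12), with mean (5+k)/(5+12+k).
Set (5+k)/(17+k) > 0.39 and solve: k > (0.39·17 − 5)/(1 − 0.39) = 2.672.
The smallest integer exceeding 2.672 is 3.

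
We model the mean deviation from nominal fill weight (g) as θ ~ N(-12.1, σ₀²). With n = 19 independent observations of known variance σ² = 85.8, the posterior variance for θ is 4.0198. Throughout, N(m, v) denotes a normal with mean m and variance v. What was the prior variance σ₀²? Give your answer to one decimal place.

Posterior precision equals prior precision plus data precision: 1/σ_n² = 1/σ₀² + n/σ².
So 1/σ₀² = 1/4.0198 − 19/85.8 = 0.248769 − 0.221445 = 0.027324.
Hence σ₀² = 1/0.027324 ≈ 36.6.

σ₀² = 36.6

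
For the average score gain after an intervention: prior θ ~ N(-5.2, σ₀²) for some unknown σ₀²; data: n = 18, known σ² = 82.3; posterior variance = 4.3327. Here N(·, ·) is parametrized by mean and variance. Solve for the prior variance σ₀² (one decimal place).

Posterior precision equals prior precision plus data precision: 1/σ_n² = 1/σ₀² + n/σ².
So 1/σ₀² = 1/4.3327 − 18/82.3 = 0.230803 − 0.218712 = 0.012091.
Hence σ₀² = 1/0.012091 ≈ 82.7.

σ₀² = 82.7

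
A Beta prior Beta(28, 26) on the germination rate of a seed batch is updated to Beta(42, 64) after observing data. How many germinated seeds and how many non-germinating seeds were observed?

14 germinated seeds and 38 non-germinating seeds

Beta is conjugate to the binomial likelihood: posterior = Beta(α+s, β+f).
So s = 42 − 28 = 14 and f = 64 − 26 = 38.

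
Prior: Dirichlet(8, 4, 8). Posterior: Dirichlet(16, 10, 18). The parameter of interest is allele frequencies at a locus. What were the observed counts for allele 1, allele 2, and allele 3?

For a Dirichlet(α) prior with multinomial counts c, the posterior is Dirichlet(α + c) componentwise.
Counts are posterior − prior componentwise: 16−8=8, 10−4=6, 18−8=10.

counts (8, 6, 10)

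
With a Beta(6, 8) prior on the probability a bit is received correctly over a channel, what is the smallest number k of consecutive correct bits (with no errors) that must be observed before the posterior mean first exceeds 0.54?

After k correct bits and 0 errors the posterior is Beta(6+k, 8), with mean (6+k)/(6+8+k).
Set (6+k)/(14+k) > 0.54 and solve: k > (0.54·14 − 6)/(1 − 0.54) = 3.391.
The smallest integer exceeding 3.391 is 4.

k = 4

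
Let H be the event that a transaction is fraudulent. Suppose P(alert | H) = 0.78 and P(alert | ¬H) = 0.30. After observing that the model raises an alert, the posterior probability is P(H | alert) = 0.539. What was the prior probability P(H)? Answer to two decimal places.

P(H) = 0.31

Bayes' rule in odds form gives O(H|E) = O(H)·[P(E|H)/P(E|¬H)], hence O(H) = O(H|E)/LR.
Posterior odds = 0.539/(1−0.539) = 1.1692. LR = 0.78/0.30 = 2.6000.
Prior odds = 1.1692/2.6000 = 0.4497, so P(H) = 0.4497/(1+0.4497) ≈ 0.31.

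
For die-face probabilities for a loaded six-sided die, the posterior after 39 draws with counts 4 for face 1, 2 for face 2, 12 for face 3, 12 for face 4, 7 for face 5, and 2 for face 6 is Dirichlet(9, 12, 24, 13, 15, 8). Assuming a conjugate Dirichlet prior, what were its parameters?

For a Dirichlet(α) prior with multinomial counts c, the posterior is Dirichlet(α + c) componentwise.
Subtract each count from the matching posterior parameter: 9−4=5, 12−2=10, 24−12=12, 13−12=1, 15−7=8, 8−2=6.

Dirichlet(5, 10, 12, 1, 8, 6)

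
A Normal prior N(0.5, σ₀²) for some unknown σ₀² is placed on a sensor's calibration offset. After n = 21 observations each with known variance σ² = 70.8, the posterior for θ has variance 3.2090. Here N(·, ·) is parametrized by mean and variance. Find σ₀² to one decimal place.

Posterior precision equals prior precision plus data precision: 1/σ_n² = 1/σ₀² + n/σ².
So 1/σ₀² = 1/3.2090 − 21/70.8 = 0.311624 − 0.296610 = 0.015014.
Hence σ₀² = 1/0.015014 ≈ 66.6.

σ₀² = 66.6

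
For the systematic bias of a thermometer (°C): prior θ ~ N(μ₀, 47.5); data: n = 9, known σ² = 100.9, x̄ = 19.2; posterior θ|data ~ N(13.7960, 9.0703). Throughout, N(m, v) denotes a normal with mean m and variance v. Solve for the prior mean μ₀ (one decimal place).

The posterior mean is a precision-weighted average: μ_n = (τ₀μ₀ + τ_data·x̄)/(τ₀+τ_data), with τ₀=1/σ₀² and τ_data=n/σ².
Here τ₀ = 1/47.5 = 0.021053 and τ_data = 9/100.9 = 0.089197, so τ_n = 0.110250.
Rearranging for μ₀: μ₀ = (μ_n·τ_n − τ_data·x̄)/τ₀ = (13.7960·0.110250 − 0.089197·19.2) / 0.021053 = -0.191573/0.021053 ≈ -9.1.

μ₀ = -9.1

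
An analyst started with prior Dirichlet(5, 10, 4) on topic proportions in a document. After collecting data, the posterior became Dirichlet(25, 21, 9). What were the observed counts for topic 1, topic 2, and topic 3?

counts (20, 11, 5)

For a Dirichlet(α) prior with multinomial counts c, the posterior is Dirichlet(α + c) componentwise.
Counts are posterior − prior componentwise: 25−5=20, 21−10=11, 9−4=5.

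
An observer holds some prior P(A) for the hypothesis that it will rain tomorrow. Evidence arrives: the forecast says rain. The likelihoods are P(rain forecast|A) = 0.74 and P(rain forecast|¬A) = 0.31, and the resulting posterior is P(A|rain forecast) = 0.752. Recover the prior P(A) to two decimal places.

P(A) = 0.56

Bayes' rule in odds form gives O(A|E) = O(A)·[P(E|A)/P(E|¬A)], hence O(A) = O(A|E)/LR.
Posterior odds = 0.752/(1−0.752) = 3.0323. LR = 0.74/0.31 = 2.3871.
Prior odds = 3.0323/2.3871 = 1.2703, so P(A) = 1.2703/(1+1.2703) ≈ 0.56.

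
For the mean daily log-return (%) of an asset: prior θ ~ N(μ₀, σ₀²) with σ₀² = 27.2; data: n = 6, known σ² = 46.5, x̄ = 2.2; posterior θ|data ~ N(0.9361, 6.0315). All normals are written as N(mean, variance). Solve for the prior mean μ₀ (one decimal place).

With known observation variance, the Normal–Normal posterior has precision τ_n = τ₀ + n/σ² and mean μ_n = (τ₀μ₀ + (n/σ²)x̄)/τ_n.
Here τ₀ = 1/27.2 = 0.036765 and τ_data = 6/46.5 = 0.129032, so τ_n = 0.165797.
Rearranging for μ₀: μ₀ = (μ_n·τ_n − τ_data·x̄)/τ₀ = (0.9361·0.165797 − 0.129032·2.2) / 0.036765 = -0.128668/0.036765 ≈ -3.5.

μ₀ = -3.5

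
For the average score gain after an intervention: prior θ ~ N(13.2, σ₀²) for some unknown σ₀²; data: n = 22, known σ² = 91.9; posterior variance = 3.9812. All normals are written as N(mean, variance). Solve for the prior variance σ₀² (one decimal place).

σ₀² = 84.8

For the Normal–Normal model with known σ², precisions add: τ_n = τ₀ + n/σ².
So 1/σ₀² = 1/3.9812 − 22/91.9 = 0.251181 − 0.239391 = 0.011790.
Hence σ₀² = 1/0.011790 ≈ 84.8.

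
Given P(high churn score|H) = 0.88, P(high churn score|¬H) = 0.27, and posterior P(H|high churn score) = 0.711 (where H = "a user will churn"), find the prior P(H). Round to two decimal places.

Bayes' rule in odds form gives O(H|E) = O(H)·[P(E|H)/P(E|¬H)], hence O(H) = O(H|E)/LR.
Posterior odds = 0.711/(1−0.711) = 2.4602. LR = 0.88/0.27 = 3.2593.
Prior odds = 2.4602/3.2593 = 0.7548, so P(H) = 0.7548/(1+0.7548) ≈ 0.43.

P(H) = 0.43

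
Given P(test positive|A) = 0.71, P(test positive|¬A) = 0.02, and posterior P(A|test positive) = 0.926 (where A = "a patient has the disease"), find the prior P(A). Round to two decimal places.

Bayes' rule in odds form gives O(A|E) = O(A)·[P(E|A)/P(E|¬A)], hence O(A) = O(A|E)/LR.
Posterior odds = 0.926/(1−0.926) = 12.5135. LR = 0.71/0.02 = 35.5000.
Prior odds = 12.5135/35.5000 = 0.3525, so P(A) = 0.3525/(1+0.3525) ≈ 0.26.

P(A) = 0.26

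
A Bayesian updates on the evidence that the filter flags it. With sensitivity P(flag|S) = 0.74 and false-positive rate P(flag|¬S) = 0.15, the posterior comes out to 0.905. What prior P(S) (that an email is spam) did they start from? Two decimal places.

P(S) = 0.66

In odds form, posterior odds = prior odds × likelihood ratio, so prior odds = posterior odds ÷ LR.
Posterior odds = 0.905/(1−0.905) = 9.5263. LR = 0.74/0.15 = 4.9333.
Prior odds = 9.5263/4.9333 = 1.9310, so P(S) = 1.9310/(1+1.9310) ≈ 0.66.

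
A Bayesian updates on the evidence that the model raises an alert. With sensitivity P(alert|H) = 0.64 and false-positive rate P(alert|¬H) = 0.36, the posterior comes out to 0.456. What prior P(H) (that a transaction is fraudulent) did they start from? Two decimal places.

P(H) = 0.32

Bayes' rule in odds form gives O(H|E) = O(H)·[P(E|H)/P(E|¬H)], hence O(H) = O(H|E)/LR.
Posterior odds = 0.456/(1−0.456) = 0.8382. LR = 0.64/0.36 = 1.7778.
Prior odds = 0.8382/1.7778 = 0.4715, so P(H) = 0.4715/(1+0.4715) ≈ 0.32.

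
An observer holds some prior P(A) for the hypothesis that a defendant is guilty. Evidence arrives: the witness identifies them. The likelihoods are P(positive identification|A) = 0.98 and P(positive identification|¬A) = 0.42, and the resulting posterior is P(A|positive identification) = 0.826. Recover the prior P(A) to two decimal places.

P(A) = 0.67

Bayes' rule in odds form gives O(A|E) = O(A)·[P(E|A)/P(E|¬A)], hence O(A) = O(A|E)/LR.
Posterior odds = 0.826/(1−0.826) = 4.7471. LR = 0.98/0.42 = 2.3333.
Prior odds = 4.7471/2.3333 = 2.0345, so P(A) = 2.0345/(1+2.0345) ≈ 0.67.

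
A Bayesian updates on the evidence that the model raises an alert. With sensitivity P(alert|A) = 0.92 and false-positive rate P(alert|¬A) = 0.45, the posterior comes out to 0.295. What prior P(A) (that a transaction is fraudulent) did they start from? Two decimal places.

Bayes' rule in odds form gives O(A|E) = O(A)·[P(E|A)/P(E|¬A)], hence O(A) = O(A|E)/LR.
Posterior odds = 0.295/(1−0.295) = 0.4184. LR = 0.92/0.45 = 2.0444.
Prior odds = 0.4184/2.0444 = 0.2047, so P(A) = 0.2047/(1+0.2047) ≈ 0.17.

P(A) = 0.17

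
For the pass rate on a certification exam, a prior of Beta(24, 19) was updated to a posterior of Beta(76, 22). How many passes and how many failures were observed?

A Beta(a, b) prior with s successes and f failures in binomial data gives a Beta(a+s, b+f) posterior.
So s = 76 − 24 = 52 and f = 22 − 19 = 3.

52 passes and 3 failures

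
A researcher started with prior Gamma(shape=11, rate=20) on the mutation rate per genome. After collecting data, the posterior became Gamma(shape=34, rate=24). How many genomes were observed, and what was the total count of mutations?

n = 4 genomes with total 23 mutations

Gamma–Poisson conjugacy: posterior shape = α + Σxᵢ, posterior rate = β + n.
Matching: Σxᵢ = 34 − 11 = 23 and n = 24 − 20 = 4.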